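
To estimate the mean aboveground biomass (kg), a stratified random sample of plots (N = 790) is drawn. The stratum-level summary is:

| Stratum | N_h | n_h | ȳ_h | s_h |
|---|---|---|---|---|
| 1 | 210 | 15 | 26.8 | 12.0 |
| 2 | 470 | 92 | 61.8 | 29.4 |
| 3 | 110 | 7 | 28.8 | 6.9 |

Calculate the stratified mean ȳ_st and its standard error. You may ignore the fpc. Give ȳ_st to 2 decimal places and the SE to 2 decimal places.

ȳ_st = Σ W_h ȳ_h = (210·26.8 + 470·61.8 + 110·28.8)/790 = 47.90127
V̂(ȳ_st) = Σ W_h² s_h²/n_h, with W_h = N_h/N and N = 790:
  stratum 1: (210/790)²·12.0²/15 = 0.678353
  stratum 2: (470/790)²·29.4²/92 = 3.32543
  stratum 3: (110/790)²·6.9²/7 = 0.131866
V̂(ȳ_st) = 4.13565
SE(ȳ_st) = √4.13565 = 2.03363

ȳ_st ≈ 47.90, SE ≈ 2.03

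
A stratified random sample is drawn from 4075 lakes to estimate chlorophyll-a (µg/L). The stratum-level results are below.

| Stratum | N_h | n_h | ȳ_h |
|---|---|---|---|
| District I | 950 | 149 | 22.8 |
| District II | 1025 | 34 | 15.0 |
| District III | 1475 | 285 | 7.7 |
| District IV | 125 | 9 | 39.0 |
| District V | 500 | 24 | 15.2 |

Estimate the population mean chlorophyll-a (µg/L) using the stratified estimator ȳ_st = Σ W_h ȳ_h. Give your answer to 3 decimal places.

ȳ_st ≈ 14.937

N = Σ N_h = 4075. Stratum weights W_h = N_h/N.
ȳ_st = (950·22.8 + 1025·15.0 + 1475·7.7 + 125·39.0 + 500·15.2) / 4075 = 14.93681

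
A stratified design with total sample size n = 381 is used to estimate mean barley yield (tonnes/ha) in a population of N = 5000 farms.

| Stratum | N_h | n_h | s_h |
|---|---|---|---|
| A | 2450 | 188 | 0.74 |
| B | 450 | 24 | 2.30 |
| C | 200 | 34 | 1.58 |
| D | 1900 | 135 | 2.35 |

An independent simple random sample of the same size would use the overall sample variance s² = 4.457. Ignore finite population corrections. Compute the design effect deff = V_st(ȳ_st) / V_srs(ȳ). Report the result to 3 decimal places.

V̂(ȳ_st) = Σ W_h² s_h²/n_h, with W_h = N_h/N and N = 5000:
  stratum A: (2450/5000)²·0.74²/188 = 0.000699355
  stratum B: (450/5000)²·2.30²/24 = 0.00178537
  stratum C: (200/5000)²·1.58²/34 = 0.000117478
  stratum D: (1900/5000)²·2.35²/135 = 0.00590703
V_st = 0.00850924
V_srs = s²/n = 4.457/381 = 0.0116982
deff = V_st / V_srs = 0.00850924/0.0116982 = 0.7274

deff ≈ 0.727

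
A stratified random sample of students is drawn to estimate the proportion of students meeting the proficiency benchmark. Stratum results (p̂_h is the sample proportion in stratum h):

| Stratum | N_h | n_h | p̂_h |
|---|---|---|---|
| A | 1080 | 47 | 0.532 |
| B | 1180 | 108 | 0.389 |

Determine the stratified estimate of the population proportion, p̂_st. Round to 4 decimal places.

N = 2260; stratum weights W_h = N_h/N.
p̂_st = Σ W_h p̂_h = (1080·0.532 + 1180·0.389)/2260 = 0.45734

p̂_st ≈ 0.4573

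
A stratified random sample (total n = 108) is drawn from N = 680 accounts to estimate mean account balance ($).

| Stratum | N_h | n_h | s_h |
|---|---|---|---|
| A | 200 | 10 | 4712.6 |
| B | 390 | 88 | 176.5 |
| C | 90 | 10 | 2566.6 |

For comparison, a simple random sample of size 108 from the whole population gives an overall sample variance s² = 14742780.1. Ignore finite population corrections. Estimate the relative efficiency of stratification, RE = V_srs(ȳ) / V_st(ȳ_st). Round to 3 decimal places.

V̂(ȳ_st) = Σ W_h² s_h²/n_h, with W_h = N_h/N and N = 680:
  stratum A: (200/680)²·4712.6²/10 = 192116
  stratum B: (390/680)²·176.5²/88 = 116.444
  stratum C: (90/680)²·2566.6²/10 = 11539.4
V_st = 203772
V_srs = s²/n = 14742780.1/108 = 136507
Relative efficiency = V_srs / V_st = 136507/203772 = 0.6699

RE ≈ 0.670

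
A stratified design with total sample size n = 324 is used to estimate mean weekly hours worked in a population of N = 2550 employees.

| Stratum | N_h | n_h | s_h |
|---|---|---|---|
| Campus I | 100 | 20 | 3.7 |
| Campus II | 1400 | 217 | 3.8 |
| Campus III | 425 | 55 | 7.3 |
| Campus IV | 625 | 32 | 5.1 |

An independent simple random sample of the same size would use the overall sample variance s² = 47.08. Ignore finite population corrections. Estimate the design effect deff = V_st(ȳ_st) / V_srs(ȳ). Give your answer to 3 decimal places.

deff ≈ 0.667

V̂(ȳ_st) = Σ W_h² s_h²/n_h, with W_h = N_h/N and N = 2550:
  stratum Campus I: (100/2550)²·3.7²/20 = 0.00105267
  stratum Campus II: (1400/2550)²·3.8²/217 = 0.0200578
  stratum Campus III: (425/2550)²·7.3²/55 = 0.0269141
  stratum Campus IV: (625/2550)²·5.1²/32 = 0.0488281
V_st = 0.0968527
V_srs = s²/n = 47.08/324 = 0.145309
deff = V_st / V_srs = 0.0968527/0.145309 = 0.6665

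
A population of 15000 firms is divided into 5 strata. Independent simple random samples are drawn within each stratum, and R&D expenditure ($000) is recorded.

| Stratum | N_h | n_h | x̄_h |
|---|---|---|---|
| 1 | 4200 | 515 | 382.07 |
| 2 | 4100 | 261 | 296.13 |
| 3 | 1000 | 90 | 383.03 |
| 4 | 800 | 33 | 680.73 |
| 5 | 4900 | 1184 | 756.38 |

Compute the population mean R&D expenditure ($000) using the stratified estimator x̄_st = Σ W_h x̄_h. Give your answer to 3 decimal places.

N = Σ N_h = 15000. Stratum weights W_h = N_h/N.
x̄_st = (4200·382.07 + 4100·296.13 + 1000·383.03 + 800·680.73 + 4900·756.38) / 15000 = 496.84687

x̄_st ≈ 496.847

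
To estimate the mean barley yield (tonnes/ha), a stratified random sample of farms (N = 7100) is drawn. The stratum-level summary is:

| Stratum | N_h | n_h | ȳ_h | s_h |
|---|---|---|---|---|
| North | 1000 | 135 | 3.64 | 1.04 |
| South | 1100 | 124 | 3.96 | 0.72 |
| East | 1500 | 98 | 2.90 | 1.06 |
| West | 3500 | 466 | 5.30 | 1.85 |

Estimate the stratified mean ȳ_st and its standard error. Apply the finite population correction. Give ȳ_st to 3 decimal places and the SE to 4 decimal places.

ȳ_st = Σ W_h ȳ_h = (1000·3.64 + 1100·3.96 + 1500·2.90 + 3500·5.30)/7100 = 4.35155
V̂(ȳ_st) = Σ W_h² (1 − n_h/N_h) s_h²/n_h, with W_h = N_h/N and N = 7100:
  stratum North: (1000/7100)²·(1 − 135/1000)·1.04²/135 = 0.000137478
  stratum South: (1100/7100)²·(1 − 124/1100)·0.72²/124 = 8.90367e-05
  stratum East: (1500/7100)²·(1 − 98/1500)·1.06²/98 = 0.000478309
  stratum West: (3500/7100)²·(1 − 466/3500)·1.85²/466 = 0.00154712
V̂(ȳ_st) = 0.00225194
SE(ȳ_st) = √0.00225194 = 0.0474547

ȳ_st ≈ 4.352, SE ≈ 0.0475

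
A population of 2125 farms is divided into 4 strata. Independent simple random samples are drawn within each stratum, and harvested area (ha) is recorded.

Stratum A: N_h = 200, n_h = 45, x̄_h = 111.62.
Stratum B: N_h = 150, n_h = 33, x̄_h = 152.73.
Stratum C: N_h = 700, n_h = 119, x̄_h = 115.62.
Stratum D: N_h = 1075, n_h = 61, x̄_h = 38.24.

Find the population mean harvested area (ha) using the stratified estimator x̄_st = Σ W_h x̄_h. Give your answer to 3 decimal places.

N = Σ N_h = 2125. Stratum weights W_h = N_h/N.
x̄_st = (200·111.62 + 150·152.73 + 700·115.62 + 1075·38.24) / 2125 = 78.71788

x̄_st ≈ 78.718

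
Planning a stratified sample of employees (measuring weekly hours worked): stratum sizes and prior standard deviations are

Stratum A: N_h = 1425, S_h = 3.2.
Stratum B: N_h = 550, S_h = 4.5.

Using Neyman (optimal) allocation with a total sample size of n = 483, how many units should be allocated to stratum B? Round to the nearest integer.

170

Neyman allocation: n_h = n · N_h S_h / Σ N_i S_i, with n = 483.
  stratum A: N_h·S_h = 1425·3.2 = 4560.00
  stratum B: N_h·S_h = 550·4.5 = 2475.00
Σ N_h S_h = 7035.00
n for stratum B = 483·2475.00/7035.00 = 169.925 → 170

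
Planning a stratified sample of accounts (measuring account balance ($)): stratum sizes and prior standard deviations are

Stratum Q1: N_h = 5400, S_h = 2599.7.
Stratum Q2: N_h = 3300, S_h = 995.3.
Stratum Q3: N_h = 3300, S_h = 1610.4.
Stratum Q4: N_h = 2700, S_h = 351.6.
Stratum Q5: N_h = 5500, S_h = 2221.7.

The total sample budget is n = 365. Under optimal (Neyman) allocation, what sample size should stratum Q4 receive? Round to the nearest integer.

10

Neyman allocation: n_h = n · N_h S_h / Σ N_i S_i, with n = 365.
  stratum Q1: N_h·S_h = 5400·2599.7 = 14038380.00
  stratum Q2: N_h·S_h = 3300·995.3 = 3284490.00
  stratum Q3: N_h·S_h = 3300·1610.4 = 5314320.00
  stratum Q4: N_h·S_h = 2700·351.6 = 949320.00
  stratum Q5: N_h·S_h = 5500·2221.7 = 12219350.00
Σ N_h S_h = 35805860.00
n for stratum Q4 = 365·949320.00/35805860.00 = 9.677 → 10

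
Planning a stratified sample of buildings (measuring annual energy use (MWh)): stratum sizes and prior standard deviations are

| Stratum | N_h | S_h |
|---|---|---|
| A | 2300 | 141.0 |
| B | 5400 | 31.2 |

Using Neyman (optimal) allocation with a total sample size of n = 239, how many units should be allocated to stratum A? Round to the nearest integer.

157

Neyman allocation: n_h = n · N_h S_h / Σ N_i S_i, with n = 239.
  stratum A: N_h·S_h = 2300·141.0 = 324300.00
  stratum B: N_h·S_h = 5400·31.2 = 168480.00
Σ N_h S_h = 492780.00
n for stratum A = 239·324300.00/492780.00 = 157.287 → 157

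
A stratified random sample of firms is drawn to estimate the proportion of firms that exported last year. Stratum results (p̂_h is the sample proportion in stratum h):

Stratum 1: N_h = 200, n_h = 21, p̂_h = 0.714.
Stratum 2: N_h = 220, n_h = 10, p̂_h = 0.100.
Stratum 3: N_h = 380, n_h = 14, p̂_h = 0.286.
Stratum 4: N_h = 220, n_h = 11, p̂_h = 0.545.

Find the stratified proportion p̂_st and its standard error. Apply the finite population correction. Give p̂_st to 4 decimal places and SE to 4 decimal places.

N = 1020; stratum weights W_h = N_h/N.
p̂_st = Σ W_h p̂_h = (200·0.714 + 220·0.100 + 380·0.286 + 220·0.545)/1020 = 0.38567
V̂(p̂_st) = Σ W_h² (1 − n_h/N_h) p̂_h(1−p̂_h)/(n_h−1):
  stratum 1: (200/1020)²·(1 − 21/200)·0.714·0.286/20 = 0.000351331
  stratum 2: (220/1020)²·(1 − 10/220)·0.100·0.900/9 = 0.00044406
  stratum 3: (380/1020)²·(1 − 14/380)·0.286·0.714/13 = 0.00209984
  stratum 4: (220/1020)²·(1 − 11/220)·0.545·0.455/10 = 0.00109591
V̂(p̂_st) = 0.00399114; SE = √V̂ = 0.0631755

p̂_st ≈ 0.3857, SE ≈ 0.0632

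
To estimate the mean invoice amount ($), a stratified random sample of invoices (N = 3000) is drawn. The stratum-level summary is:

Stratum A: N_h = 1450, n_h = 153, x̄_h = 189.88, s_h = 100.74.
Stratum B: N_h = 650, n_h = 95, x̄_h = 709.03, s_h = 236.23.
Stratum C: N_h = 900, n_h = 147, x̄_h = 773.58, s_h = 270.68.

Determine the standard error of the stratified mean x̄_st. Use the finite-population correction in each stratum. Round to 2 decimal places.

V̂(x̄_st) = Σ W_h² (1 − n_h/N_h) s_h²/n_h, with W_h = N_h/N and N = 3000:
  stratum A: (1450/3000)²·(1 − 153/1450)·100.74²/153 = 13.8605
  stratum B: (650/3000)²·(1 − 95/650)·236.23²/95 = 23.5456
  stratum C: (900/3000)²·(1 − 147/900)·270.68²/147 = 37.531
V̂(x̄_st) = 74.9371
SE(x̄_st) = √74.9371 = 8.65662

SE(x̄_st) ≈ 8.66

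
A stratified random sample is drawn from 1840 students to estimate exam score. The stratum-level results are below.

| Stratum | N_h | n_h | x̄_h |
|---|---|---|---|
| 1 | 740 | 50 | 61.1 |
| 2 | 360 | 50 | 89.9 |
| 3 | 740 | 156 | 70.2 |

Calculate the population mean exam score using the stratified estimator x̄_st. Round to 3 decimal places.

N = Σ N_h = 1840. Stratum weights W_h = N_h/N.
x̄_st = (740·61.1 + 360·89.9 + 740·70.2) / 1840 = 70.39457

x̄_st ≈ 70.395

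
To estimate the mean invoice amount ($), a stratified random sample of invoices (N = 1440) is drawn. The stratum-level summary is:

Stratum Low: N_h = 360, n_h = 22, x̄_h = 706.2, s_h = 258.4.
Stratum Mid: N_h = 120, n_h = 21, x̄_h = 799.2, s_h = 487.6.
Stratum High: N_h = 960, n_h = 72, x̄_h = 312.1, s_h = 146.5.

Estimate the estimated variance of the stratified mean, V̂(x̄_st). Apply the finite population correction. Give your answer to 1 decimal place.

V̂(x̄_st) ≈ 365.5

V̂(x̄_st) = Σ W_h² (1 − n_h/N_h) s_h²/n_h, with W_h = N_h/N and N = 1440:
  stratum Low: (360/1440)²·(1 − 22/360)·258.4²/22 = 178.097
  stratum Mid: (120/1440)²·(1 − 21/120)·487.6²/21 = 64.8634
  stratum High: (960/1440)²·(1 − 72/960)·146.5²/72 = 122.547
V̂(x̄_st) = 365.507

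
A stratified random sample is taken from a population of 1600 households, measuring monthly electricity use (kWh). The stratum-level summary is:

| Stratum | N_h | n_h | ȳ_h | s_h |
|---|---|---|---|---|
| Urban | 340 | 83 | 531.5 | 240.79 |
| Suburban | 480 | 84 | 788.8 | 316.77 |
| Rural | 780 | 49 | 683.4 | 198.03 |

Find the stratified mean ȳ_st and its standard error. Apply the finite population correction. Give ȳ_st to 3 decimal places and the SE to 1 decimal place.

ȳ_st = Σ W_h ȳ_h = (340·531.5 + 480·788.8 + 780·683.4)/1600 = 682.74125
V̂(ȳ_st) = Σ W_h² (1 − n_h/N_h) s_h²/n_h, with W_h = N_h/N and N = 1600:
  stratum Urban: (340/1600)²·(1 − 83/340)·240.79²/83 = 23.8435
  stratum Suburban: (480/1600)²·(1 − 84/480)·316.77²/84 = 88.6963
  stratum Rural: (780/1600)²·(1 − 49/780)·198.03²/49 = 178.253
V̂(ȳ_st) = 290.793
SE(ȳ_st) = √290.793 = 17.0527

ȳ_st ≈ 682.741, SE ≈ 17.1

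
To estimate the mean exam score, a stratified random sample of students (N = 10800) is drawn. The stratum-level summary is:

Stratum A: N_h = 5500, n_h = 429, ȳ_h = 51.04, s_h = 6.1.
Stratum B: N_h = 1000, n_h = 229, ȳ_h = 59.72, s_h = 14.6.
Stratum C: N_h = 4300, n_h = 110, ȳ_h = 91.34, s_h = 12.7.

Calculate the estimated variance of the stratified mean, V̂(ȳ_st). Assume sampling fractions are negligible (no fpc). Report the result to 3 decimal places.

V̂(ȳ_st) = Σ W_h² s_h²/n_h, with W_h = N_h/N and N = 10800:
  stratum A: (5500/10800)²·6.1²/429 = 0.0224947
  stratum B: (1000/10800)²·14.6²/229 = 0.00798036
  stratum C: (4300/10800)²·12.7²/110 = 0.232436
V̂(ȳ_st) = 0.262911

V̂(ȳ_st) ≈ 0.263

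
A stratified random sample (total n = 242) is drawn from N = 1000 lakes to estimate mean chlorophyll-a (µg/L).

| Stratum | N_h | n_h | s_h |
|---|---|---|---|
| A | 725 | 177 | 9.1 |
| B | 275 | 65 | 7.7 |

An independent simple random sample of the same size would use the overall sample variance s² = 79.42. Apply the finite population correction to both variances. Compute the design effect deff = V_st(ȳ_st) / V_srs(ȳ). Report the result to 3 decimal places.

deff ≈ 0.959

V̂(ȳ_st) = Σ W_h² (1 − n_h/N_h) s_h²/n_h, with W_h = N_h/N and N = 1000:
  stratum A: (725/1000)²·(1 − 177/725)·9.1²/177 = 0.185878
  stratum B: (275/1000)²·(1 − 65/275)·7.7²/65 = 0.0526769
V_st = 0.238555
V_srs = (1 − 242/1000)·79.42/242 = 0.248762
deff = V_st / V_srs = 0.238555/0.248762 = 0.9590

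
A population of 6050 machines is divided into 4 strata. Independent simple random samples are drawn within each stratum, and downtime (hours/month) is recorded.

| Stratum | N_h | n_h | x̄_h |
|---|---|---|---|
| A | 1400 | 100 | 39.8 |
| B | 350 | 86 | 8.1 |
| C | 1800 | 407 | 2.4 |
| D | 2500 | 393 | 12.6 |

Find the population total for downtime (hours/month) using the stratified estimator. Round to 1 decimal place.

τ̂_st = Σ N_h x̄_h = 1400·39.8 + 350·8.1 + 1800·2.4 + 2500·12.6 = 94375.0

τ̂_st ≈ 94375.0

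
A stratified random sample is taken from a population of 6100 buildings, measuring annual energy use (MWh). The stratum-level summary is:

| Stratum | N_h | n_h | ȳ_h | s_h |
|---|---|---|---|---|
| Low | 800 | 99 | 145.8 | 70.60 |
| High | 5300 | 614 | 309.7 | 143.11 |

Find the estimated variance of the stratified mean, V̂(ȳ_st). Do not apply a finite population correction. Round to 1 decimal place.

V̂(ȳ_st) = Σ W_h² s_h²/n_h, with W_h = N_h/N and N = 6100:
  stratum Low: (800/6100)²·70.60²/99 = 0.865953
  stratum High: (5300/6100)²·143.11²/614 = 25.1805
V̂(ȳ_st) = 26.0464

V̂(ȳ_st) ≈ 26.0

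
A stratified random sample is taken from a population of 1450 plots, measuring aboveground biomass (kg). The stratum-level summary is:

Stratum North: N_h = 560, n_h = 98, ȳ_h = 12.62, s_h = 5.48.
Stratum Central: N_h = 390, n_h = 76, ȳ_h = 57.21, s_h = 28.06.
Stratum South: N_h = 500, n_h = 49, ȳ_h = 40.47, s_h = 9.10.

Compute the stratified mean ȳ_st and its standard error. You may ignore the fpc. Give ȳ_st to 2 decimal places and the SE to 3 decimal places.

ȳ_st ≈ 34.22, SE ≈ 0.998

ȳ_st = Σ W_h ȳ_h = (560·12.62 + 390·57.21 + 500·40.47)/1450 = 34.21662
V̂(ȳ_st) = Σ W_h² s_h²/n_h, with W_h = N_h/N and N = 1450:
  stratum North: (560/1450)²·5.48²/98 = 0.0457062
  stratum Central: (390/1450)²·28.06²/76 = 0.749471
  stratum South: (500/1450)²·9.10²/49 = 0.200951
V̂(ȳ_st) = 0.996129
SE(ȳ_st) = √0.996129 = 0.998062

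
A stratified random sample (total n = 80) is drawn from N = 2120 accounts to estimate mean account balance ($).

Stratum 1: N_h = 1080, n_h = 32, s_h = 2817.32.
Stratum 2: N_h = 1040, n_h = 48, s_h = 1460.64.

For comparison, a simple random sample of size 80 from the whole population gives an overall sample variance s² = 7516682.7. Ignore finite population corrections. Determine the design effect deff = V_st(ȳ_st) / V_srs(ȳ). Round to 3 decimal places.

V̂(ȳ_st) = Σ W_h² s_h²/n_h, with W_h = N_h/N and N = 2120:
  stratum 1: (1080/2120)²·2817.32²/32 = 64372.2
  stratum 2: (1040/2120)²·1460.64²/48 = 10696.5
V_st = 75068.6
V_srs = s²/n = 7516682.7/80 = 93958.5
deff = V_st / V_srs = 75068.6/93958.5 = 0.7990

deff ≈ 0.799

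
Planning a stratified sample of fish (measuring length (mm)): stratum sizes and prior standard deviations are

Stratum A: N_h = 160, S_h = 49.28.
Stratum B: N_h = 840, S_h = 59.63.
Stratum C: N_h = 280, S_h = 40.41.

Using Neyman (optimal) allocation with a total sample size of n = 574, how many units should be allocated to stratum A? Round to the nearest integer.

Neyman allocation: n_h = n · N_h S_h / Σ N_i S_i, with n = 574.
  stratum A: N_h·S_h = 160·49.28 = 7884.80
  stratum B: N_h·S_h = 840·59.63 = 50089.20
  stratum C: N_h·S_h = 280·40.41 = 11314.80
Σ N_h S_h = 69288.80
n for stratum A = 574·7884.80/69288.80 = 65.319 → 65

65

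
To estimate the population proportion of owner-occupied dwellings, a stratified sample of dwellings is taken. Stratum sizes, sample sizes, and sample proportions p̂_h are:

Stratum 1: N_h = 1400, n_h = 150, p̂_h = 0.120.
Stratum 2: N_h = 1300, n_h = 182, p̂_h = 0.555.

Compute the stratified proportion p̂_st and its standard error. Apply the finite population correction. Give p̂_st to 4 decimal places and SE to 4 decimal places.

p̂_st ≈ 0.3294, SE ≈ 0.0210

N = 2700; stratum weights W_h = N_h/N.
p̂_st = Σ W_h p̂_h = (1400·0.120 + 1300·0.555)/2700 = 0.32944
V̂(p̂_st) = Σ W_h² (1 − n_h/N_h) p̂_h(1−p̂_h)/(n_h−1):
  stratum 1: (1400/2700)²·(1 − 150/1400)·0.120·0.880/149 = 0.000170133
  stratum 2: (1300/2700)²·(1 − 182/1300)·0.555·0.445/181 = 0.00027204
V̂(p̂_st) = 0.000442172; SE = √V̂ = 0.0210279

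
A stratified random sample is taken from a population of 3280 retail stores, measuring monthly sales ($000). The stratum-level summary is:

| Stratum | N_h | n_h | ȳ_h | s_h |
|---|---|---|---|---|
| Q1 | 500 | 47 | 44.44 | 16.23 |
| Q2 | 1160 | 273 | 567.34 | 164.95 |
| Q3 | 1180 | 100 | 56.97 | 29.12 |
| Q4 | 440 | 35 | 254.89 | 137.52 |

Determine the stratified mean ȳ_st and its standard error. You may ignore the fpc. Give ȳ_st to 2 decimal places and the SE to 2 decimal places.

ȳ_st ≈ 262.11, SE ≈ 4.84

ȳ_st = Σ W_h ȳ_h = (500·44.44 + 1160·567.34 + 1180·56.97 + 440·254.89)/3280 = 262.10689
V̂(ȳ_st) = Σ W_h² s_h²/n_h, with W_h = N_h/N and N = 3280:
  stratum Q1: (500/3280)²·16.23²/47 = 0.130236
  stratum Q2: (1160/3280)²·164.95²/273 = 12.4655
  stratum Q3: (1180/3280)²·29.12²/100 = 1.09749
  stratum Q4: (440/3280)²·137.52²/35 = 9.72347
V̂(ȳ_st) = 23.4167
SE(ȳ_st) = √23.4167 = 4.83908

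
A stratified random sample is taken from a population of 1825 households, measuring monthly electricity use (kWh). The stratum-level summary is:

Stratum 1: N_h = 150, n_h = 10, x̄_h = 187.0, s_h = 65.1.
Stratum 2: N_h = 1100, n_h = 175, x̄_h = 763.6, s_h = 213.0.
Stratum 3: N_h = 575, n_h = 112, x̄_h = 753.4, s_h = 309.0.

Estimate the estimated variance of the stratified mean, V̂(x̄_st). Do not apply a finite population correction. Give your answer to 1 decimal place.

V̂(x̄_st) = Σ W_h² s_h²/n_h, with W_h = N_h/N and N = 1825:
  stratum 1: (150/1825)²·65.1²/10 = 2.86298
  stratum 2: (1100/1825)²·213.0²/175 = 94.1848
  stratum 3: (575/1825)²·309.0²/112 = 84.627
V̂(x̄_st) = 181.675

V̂(x̄_st) ≈ 181.7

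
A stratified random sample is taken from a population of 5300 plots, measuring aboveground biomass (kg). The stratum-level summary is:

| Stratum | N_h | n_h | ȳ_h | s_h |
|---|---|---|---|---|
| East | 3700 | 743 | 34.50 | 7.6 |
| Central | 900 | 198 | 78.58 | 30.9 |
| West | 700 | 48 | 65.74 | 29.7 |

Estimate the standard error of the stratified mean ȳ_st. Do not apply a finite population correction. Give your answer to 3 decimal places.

V̂(ȳ_st) = Σ W_h² s_h²/n_h, with W_h = N_h/N and N = 5300:
  stratum East: (3700/5300)²·7.6²/743 = 0.037887
  stratum Central: (900/5300)²·30.9²/198 = 0.139055
  stratum West: (700/5300)²·29.7²/48 = 0.320565
V̂(ȳ_st) = 0.497506
SE(ȳ_st) = √0.497506 = 0.705341

SE(ȳ_st) ≈ 0.705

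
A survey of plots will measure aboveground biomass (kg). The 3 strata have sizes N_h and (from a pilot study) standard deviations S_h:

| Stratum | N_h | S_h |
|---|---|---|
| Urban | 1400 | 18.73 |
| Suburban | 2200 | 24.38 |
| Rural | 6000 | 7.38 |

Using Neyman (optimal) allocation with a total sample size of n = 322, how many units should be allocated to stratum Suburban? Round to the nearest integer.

139

Neyman allocation: n_h = n · N_h S_h / Σ N_i S_i, with n = 322.
  stratum Urban: N_h·S_h = 1400·18.73 = 26222.00
  stratum Suburban: N_h·S_h = 2200·24.38 = 53636.00
  stratum Rural: N_h·S_h = 6000·7.38 = 44280.00
Σ N_h S_h = 124138.00
n for stratum Suburban = 322·53636.00/124138.00 = 139.126 → 139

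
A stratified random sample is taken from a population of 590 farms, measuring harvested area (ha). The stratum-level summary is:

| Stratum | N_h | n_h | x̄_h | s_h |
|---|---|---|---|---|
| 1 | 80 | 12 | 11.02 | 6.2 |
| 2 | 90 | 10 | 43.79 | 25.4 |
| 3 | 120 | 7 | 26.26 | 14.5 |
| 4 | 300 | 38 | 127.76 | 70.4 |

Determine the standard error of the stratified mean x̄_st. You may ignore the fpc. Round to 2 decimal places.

SE(x̄_st) ≈ 6.04

V̂(x̄_st) = Σ W_h² s_h²/n_h, with W_h = N_h/N and N = 590:
  stratum 1: (80/590)²·6.2²/12 = 0.058895
  stratum 2: (90/590)²·25.4²/10 = 1.50123
  stratum 3: (120/590)²·14.5²/7 = 1.2425
  stratum 4: (300/590)²·70.4²/38 = 33.721
V̂(x̄_st) = 36.5236
SE(x̄_st) = √36.5236 = 6.04348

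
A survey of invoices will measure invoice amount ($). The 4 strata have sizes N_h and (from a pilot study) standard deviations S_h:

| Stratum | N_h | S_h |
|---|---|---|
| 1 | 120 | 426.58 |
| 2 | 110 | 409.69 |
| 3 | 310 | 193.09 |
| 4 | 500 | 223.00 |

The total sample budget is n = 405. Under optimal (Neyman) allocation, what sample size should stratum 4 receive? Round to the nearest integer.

Neyman allocation: n_h = n · N_h S_h / Σ N_i S_i, with n = 405.
  stratum 1: N_h·S_h = 120·426.58 = 51189.60
  stratum 2: N_h·S_h = 110·409.69 = 45065.90
  stratum 3: N_h·S_h = 310·193.09 = 59857.90
  stratum 4: N_h·S_h = 500·223.00 = 111500.00
Σ N_h S_h = 267613.40
n for stratum 4 = 405·111500.00/267613.40 = 168.742 → 169

169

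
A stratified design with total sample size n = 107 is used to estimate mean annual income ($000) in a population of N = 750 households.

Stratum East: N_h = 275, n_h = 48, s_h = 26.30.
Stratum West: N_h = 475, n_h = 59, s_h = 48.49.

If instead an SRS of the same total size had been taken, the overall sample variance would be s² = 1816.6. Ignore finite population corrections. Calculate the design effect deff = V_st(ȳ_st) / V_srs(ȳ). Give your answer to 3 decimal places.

deff ≈ 1.056

V̂(ȳ_st) = Σ W_h² s_h²/n_h, with W_h = N_h/N and N = 750:
  stratum East: (275/750)²·26.30²/48 = 1.93737
  stratum West: (475/750)²·48.49²/59 = 15.9852
V_st = 17.9225
V_srs = s²/n = 1816.6/107 = 16.9776
deff = V_st / V_srs = 17.9225/16.9776 = 1.0557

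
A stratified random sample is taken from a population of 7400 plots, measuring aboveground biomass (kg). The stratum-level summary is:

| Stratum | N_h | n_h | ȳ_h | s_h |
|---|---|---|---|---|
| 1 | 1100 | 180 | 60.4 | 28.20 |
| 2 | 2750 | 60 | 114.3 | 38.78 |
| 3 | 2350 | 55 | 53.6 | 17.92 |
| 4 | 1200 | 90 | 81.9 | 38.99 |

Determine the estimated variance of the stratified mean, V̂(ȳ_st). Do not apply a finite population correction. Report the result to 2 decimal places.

V̂(ȳ_st) ≈ 4.59

V̂(ȳ_st) = Σ W_h² s_h²/n_h, with W_h = N_h/N and N = 7400:
  stratum 1: (1100/7400)²·28.20²/180 = 0.097622
  stratum 2: (2750/7400)²·38.78²/60 = 3.46152
  stratum 3: (2350/7400)²·17.92²/55 = 0.588824
  stratum 4: (1200/7400)²·38.99²/90 = 0.444184
V̂(ȳ_st) = 4.59215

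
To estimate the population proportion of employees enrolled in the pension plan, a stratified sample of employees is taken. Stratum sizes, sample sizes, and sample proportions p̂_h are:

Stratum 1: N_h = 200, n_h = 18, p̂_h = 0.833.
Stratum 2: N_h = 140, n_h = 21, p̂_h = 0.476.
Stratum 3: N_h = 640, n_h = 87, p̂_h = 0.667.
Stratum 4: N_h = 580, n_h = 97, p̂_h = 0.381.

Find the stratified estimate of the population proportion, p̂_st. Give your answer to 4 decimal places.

N = 1560; stratum weights W_h = N_h/N.
p̂_st = Σ W_h p̂_h = (200·0.833 + 140·0.476 + 640·0.667 + 580·0.381)/1560 = 0.56481

p̂_st ≈ 0.5648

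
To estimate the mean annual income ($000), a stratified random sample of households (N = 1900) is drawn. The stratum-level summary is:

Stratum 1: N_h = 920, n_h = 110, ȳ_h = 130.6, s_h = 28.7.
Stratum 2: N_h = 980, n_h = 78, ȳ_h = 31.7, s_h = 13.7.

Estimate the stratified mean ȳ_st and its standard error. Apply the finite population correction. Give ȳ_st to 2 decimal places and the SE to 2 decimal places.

ȳ_st ≈ 79.59, SE ≈ 1.46

ȳ_st = Σ W_h ȳ_h = (920·130.6 + 980·31.7)/1900 = 79.58842
V̂(ȳ_st) = Σ W_h² (1 − n_h/N_h) s_h²/n_h, with W_h = N_h/N and N = 1900:
  stratum 1: (920/1900)²·(1 − 110/920)·28.7²/110 = 1.54574
  stratum 2: (980/1900)²·(1 − 78/980)·13.7²/78 = 0.589212
V̂(ȳ_st) = 2.13495
SE(ȳ_st) = √2.13495 = 1.46115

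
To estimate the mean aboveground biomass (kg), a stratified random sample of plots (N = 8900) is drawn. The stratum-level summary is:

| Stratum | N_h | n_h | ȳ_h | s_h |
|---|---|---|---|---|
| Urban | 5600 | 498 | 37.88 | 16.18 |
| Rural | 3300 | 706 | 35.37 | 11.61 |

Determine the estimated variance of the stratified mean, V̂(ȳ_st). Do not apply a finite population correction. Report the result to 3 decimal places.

V̂(ȳ_st) = Σ W_h² s_h²/n_h, with W_h = N_h/N and N = 8900:
  stratum Urban: (5600/8900)²·16.18²/498 = 0.208125
  stratum Rural: (3300/8900)²·11.61²/706 = 0.0262487
V̂(ȳ_st) = 0.234373

V̂(ȳ_st) ≈ 0.234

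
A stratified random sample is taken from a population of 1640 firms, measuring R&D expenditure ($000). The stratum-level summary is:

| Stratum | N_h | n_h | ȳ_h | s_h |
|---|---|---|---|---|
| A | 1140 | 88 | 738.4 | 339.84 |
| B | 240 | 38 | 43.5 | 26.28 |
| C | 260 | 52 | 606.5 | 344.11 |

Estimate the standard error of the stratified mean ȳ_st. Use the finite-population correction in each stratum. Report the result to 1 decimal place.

V̂(ȳ_st) = Σ W_h² (1 − n_h/N_h) s_h²/n_h, with W_h = N_h/N and N = 1640:
  stratum A: (1140/1640)²·(1 − 88/1140)·339.84²/88 = 585.193
  stratum B: (240/1640)²·(1 − 38/240)·26.28²/38 = 0.327599
  stratum C: (260/1640)²·(1 − 52/260)·344.11²/52 = 45.7868
V̂(ȳ_st) = 631.308
SE(ȳ_st) = √631.308 = 25.1258

SE(ȳ_st) ≈ 25.1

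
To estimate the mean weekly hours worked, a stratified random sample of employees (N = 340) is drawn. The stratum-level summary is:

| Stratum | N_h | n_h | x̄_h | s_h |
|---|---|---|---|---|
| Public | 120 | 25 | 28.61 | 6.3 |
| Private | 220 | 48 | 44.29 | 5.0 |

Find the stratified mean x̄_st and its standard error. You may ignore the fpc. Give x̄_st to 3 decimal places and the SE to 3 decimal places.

x̄_st = Σ W_h x̄_h = (120·28.61 + 220·44.29)/340 = 38.75588
V̂(x̄_st) = Σ W_h² s_h²/n_h, with W_h = N_h/N and N = 340:
  stratum Public: (120/340)²·6.3²/25 = 0.197763
  stratum Private: (220/340)²·5.0²/48 = 0.218065
V̂(x̄_st) = 0.415828
SE(x̄_st) = √0.415828 = 0.644848

x̄_st ≈ 38.756, SE ≈ 0.645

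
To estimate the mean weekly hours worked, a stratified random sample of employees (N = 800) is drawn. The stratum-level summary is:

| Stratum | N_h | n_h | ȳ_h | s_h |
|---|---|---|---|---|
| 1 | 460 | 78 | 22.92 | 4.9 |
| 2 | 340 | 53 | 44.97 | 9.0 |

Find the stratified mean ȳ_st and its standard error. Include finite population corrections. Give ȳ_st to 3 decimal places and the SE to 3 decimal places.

ȳ_st ≈ 32.291, SE ≈ 0.564

ȳ_st = Σ W_h ȳ_h = (460·22.92 + 340·44.97)/800 = 32.29125
V̂(ȳ_st) = Σ W_h² (1 − n_h/N_h) s_h²/n_h, with W_h = N_h/N and N = 800:
  stratum 1: (460/800)²·(1 − 78/460)·4.9²/78 = 0.084516
  stratum 2: (340/800)²·(1 − 53/340)·9.0²/53 = 0.233018
V̂(ȳ_st) = 0.317534
SE(ȳ_st) = √0.317534 = 0.563502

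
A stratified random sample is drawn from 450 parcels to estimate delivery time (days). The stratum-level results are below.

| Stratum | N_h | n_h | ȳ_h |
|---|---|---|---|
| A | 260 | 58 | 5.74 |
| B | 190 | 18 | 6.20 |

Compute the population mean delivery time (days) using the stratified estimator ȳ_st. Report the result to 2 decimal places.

N = Σ N_h = 450. Stratum weights W_h = N_h/N.
ȳ_st = (260·5.74 + 190·6.20) / 450 = 5.9342

ȳ_st ≈ 5.93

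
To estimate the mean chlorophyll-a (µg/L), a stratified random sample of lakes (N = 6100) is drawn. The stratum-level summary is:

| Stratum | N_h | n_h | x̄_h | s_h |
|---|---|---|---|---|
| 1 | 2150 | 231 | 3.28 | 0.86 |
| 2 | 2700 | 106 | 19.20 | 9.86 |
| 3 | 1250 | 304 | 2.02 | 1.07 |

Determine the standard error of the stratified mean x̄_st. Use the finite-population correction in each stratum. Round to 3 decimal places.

SE(x̄_st) ≈ 0.416

V̂(x̄_st) = Σ W_h² (1 − n_h/N_h) s_h²/n_h, with W_h = N_h/N and N = 6100:
  stratum 1: (2150/6100)²·(1 − 231/2150)·0.86²/231 = 0.000355008
  stratum 2: (2700/6100)²·(1 − 106/2700)·9.86²/106 = 0.172632
  stratum 3: (1250/6100)²·(1 − 304/1250)·1.07²/304 = 0.000119684
V̂(x̄_st) = 0.173107
SE(x̄_st) = √0.173107 = 0.416061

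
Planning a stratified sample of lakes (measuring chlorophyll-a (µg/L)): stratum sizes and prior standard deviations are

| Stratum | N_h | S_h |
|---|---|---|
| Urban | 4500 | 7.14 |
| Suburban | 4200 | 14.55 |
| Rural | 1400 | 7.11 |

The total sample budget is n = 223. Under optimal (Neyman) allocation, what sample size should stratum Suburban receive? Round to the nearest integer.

132

Neyman allocation: n_h = n · N_h S_h / Σ N_i S_i, with n = 223.
  stratum Urban: N_h·S_h = 4500·7.14 = 32130.00
  stratum Suburban: N_h·S_h = 4200·14.55 = 61110.00
  stratum Rural: N_h·S_h = 1400·7.11 = 9954.00
Σ N_h S_h = 103194.00
n for stratum Suburban = 223·61110.00/103194.00 = 132.057 → 132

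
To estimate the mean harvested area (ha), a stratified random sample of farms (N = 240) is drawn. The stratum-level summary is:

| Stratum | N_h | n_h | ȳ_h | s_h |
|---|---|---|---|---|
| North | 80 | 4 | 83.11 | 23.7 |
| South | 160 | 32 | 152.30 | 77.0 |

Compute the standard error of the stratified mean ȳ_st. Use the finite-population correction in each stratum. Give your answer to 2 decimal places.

SE(ȳ_st) ≈ 8.98

V̂(ȳ_st) = Σ W_h² (1 − n_h/N_h) s_h²/n_h, with W_h = N_h/N and N = 240:
  stratum North: (80/240)²·(1 − 4/80)·23.7²/4 = 14.8224
  stratum South: (160/240)²·(1 − 32/160)·77.0²/32 = 65.8778
V̂(ȳ_st) = 80.7002
SE(ȳ_st) = √80.7002 = 8.98333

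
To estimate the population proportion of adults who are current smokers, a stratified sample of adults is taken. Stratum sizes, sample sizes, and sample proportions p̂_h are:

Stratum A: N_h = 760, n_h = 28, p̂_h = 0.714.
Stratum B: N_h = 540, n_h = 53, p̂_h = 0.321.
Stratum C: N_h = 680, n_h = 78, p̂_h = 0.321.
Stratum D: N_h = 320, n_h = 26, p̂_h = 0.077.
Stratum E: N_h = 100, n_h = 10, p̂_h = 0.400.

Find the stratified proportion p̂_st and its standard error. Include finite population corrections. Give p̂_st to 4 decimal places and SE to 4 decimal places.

p̂_st ≈ 0.4162, SE ≈ 0.0348

N = 2400; stratum weights W_h = N_h/N.
p̂_st = Σ W_h p̂_h = (760·0.714 + 540·0.321 + 680·0.321 + 320·0.077 + 100·0.400)/2400 = 0.41621
V̂(p̂_st) = Σ W_h² (1 − n_h/N_h) p̂_h(1−p̂_h)/(n_h−1):
  stratum A: (760/2400)²·(1 − 28/760)·0.714·0.286/27 = 0.00073047
  stratum B: (540/2400)²·(1 − 53/540)·0.321·0.679/52 = 0.000191369
  stratum C: (680/2400)²·(1 − 78/680)·0.321·0.679/77 = 0.000201172
  stratum D: (320/2400)²·(1 − 26/320)·0.077·0.923/25 = 4.64331e-05
  stratum E: (100/2400)²·(1 − 10/100)·0.400·0.600/9 = 4.16667e-05
V̂(p̂_st) = 0.00121111; SE = √V̂ = 0.034801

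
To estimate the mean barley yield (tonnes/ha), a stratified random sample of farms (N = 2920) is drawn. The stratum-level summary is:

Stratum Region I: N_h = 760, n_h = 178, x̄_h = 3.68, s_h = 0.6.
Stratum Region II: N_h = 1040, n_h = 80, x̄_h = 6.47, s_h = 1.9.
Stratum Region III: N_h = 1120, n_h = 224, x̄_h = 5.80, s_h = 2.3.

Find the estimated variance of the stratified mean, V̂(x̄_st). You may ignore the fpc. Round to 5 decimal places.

V̂(x̄_st) ≈ 0.00934

V̂(x̄_st) = Σ W_h² s_h²/n_h, with W_h = N_h/N and N = 2920:
  stratum Region I: (760/2920)²·0.6²/178 = 0.000137007
  stratum Region II: (1040/2920)²·1.9²/80 = 0.00572424
  stratum Region III: (1120/2920)²·2.3²/224 = 0.00347439
V̂(x̄_st) = 0.00933564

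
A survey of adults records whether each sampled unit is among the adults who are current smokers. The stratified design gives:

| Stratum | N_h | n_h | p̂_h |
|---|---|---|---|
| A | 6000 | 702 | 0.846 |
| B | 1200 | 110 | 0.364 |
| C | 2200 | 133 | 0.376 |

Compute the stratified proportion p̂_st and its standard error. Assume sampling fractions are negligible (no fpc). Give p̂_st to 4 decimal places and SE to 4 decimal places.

N = 9400; stratum weights W_h = N_h/N.
p̂_st = Σ W_h p̂_h = (6000·0.846 + 1200·0.364 + 2200·0.376)/9400 = 0.67447
V̂(p̂_st) = Σ W_h² p̂_h(1−p̂_h)/(n_h−1):
  stratum A: (6000/9400)²·0.846·0.154/701 = 7.57216e-05
  stratum B: (1200/9400)²·0.364·0.636/109 = 3.4613e-05
  stratum C: (2200/9400)²·0.376·0.624/132 = 9.73617e-05
V̂(p̂_st) = 0.000207696; SE = √V̂ = 0.0144117

p̂_st ≈ 0.6745, SE ≈ 0.0144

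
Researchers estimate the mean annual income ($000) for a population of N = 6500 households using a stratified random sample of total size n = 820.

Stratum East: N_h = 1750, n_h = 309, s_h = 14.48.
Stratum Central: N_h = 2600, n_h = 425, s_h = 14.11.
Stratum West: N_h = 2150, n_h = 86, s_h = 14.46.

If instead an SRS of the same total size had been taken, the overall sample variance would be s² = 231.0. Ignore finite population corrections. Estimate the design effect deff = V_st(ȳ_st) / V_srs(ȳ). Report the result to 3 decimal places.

deff ≈ 1.385

V̂(ȳ_st) = Σ W_h² s_h²/n_h, with W_h = N_h/N and N = 6500:
  stratum East: (1750/6500)²·14.48²/309 = 0.0491845
  stratum Central: (2600/6500)²·14.11²/425 = 0.0749523
  stratum West: (2150/6500)²·14.46²/86 = 0.266004
V_st = 0.390141
V_srs = s²/n = 231.0/820 = 0.281707
deff = V_st / V_srs = 0.390141/0.281707 = 1.3849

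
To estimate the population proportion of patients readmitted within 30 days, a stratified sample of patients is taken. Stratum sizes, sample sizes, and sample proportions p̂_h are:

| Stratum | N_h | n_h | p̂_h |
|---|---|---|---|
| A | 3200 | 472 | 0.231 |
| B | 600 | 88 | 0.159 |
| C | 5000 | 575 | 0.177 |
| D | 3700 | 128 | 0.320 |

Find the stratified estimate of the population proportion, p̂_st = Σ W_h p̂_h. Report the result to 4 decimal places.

p̂_st ≈ 0.2323

N = 12500; stratum weights W_h = N_h/N.
p̂_st = Σ W_h p̂_h = (3200·0.231 + 600·0.159 + 5000·0.177 + 3700·0.320)/12500 = 0.23229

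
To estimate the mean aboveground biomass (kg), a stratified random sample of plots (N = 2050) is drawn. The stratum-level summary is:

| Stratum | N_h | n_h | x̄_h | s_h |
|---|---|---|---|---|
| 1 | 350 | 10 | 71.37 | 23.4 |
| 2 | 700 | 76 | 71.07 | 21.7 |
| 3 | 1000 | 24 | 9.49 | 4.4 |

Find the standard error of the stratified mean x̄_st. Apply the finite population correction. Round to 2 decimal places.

V̂(x̄_st) = Σ W_h² (1 − n_h/N_h) s_h²/n_h, with W_h = N_h/N and N = 2050:
  stratum 1: (350/2050)²·(1 − 10/350)·23.4²/10 = 1.5505
  stratum 2: (700/2050)²·(1 − 76/700)·21.7²/76 = 0.643992
  stratum 3: (1000/2050)²·(1 − 24/1000)·4.4²/24 = 0.187342
V̂(x̄_st) = 2.38183
SE(x̄_st) = √2.38183 = 1.54332

SE(x̄_st) ≈ 1.54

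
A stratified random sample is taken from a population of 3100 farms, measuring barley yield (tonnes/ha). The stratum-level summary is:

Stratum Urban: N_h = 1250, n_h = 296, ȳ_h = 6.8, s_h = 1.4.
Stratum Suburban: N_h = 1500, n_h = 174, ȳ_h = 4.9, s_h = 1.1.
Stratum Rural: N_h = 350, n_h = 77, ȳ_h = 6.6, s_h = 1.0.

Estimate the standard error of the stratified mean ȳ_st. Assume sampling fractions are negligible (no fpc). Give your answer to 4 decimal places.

V̂(ȳ_st) = Σ W_h² s_h²/n_h, with W_h = N_h/N and N = 3100:
  stratum Urban: (1250/3100)²·1.4²/296 = 0.00107662
  stratum Suburban: (1500/3100)²·1.1²/174 = 0.00162815
  stratum Rural: (350/3100)²·1.0²/77 = 0.000165547
V̂(ȳ_st) = 0.00287032
SE(ȳ_st) = √0.00287032 = 0.0535753

SE(ȳ_st) ≈ 0.0536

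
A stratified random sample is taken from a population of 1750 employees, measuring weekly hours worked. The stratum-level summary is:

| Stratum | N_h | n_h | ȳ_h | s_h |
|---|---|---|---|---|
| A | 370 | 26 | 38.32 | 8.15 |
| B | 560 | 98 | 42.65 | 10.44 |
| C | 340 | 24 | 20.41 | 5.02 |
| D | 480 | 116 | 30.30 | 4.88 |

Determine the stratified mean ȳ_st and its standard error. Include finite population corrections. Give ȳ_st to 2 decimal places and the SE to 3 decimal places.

ȳ_st = Σ W_h ȳ_h = (370·38.32 + 560·42.65 + 340·20.41 + 480·30.30)/1750 = 34.02617
V̂(ȳ_st) = Σ W_h² (1 − n_h/N_h) s_h²/n_h, with W_h = N_h/N and N = 1750:
  stratum A: (370/1750)²·(1 − 26/370)·8.15²/26 = 0.106176
  stratum B: (560/1750)²·(1 − 98/560)·10.44²/98 = 0.0939569
  stratum C: (340/1750)²·(1 − 24/340)·5.02²/24 = 0.0368372
  stratum D: (480/1750)²·(1 − 116/480)·4.88²/116 = 0.0117125
V̂(ȳ_st) = 0.248682
SE(ȳ_st) = √0.248682 = 0.498681

ȳ_st ≈ 34.03, SE ≈ 0.499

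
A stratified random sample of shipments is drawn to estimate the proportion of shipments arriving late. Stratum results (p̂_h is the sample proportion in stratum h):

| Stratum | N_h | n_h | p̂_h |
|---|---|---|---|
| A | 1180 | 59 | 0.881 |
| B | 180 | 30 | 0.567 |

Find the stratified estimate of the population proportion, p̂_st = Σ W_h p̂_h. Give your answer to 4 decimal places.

p̂_st ≈ 0.8394

N = 1360; stratum weights W_h = N_h/N.
p̂_st = Σ W_h p̂_h = (1180·0.881 + 180·0.567)/1360 = 0.83944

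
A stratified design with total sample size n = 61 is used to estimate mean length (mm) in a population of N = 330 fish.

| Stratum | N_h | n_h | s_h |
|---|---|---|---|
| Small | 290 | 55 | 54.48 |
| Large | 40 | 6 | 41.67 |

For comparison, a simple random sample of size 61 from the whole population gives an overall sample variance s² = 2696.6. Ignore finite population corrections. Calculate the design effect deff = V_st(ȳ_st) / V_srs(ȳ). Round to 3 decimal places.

deff ≈ 1.039

V̂(ȳ_st) = Σ W_h² s_h²/n_h, with W_h = N_h/N and N = 330:
  stratum Small: (290/330)²·54.48²/55 = 41.6754
  stratum Large: (40/330)²·41.67²/6 = 4.25195
V_st = 45.9273
V_srs = s²/n = 2696.6/61 = 44.2066
deff = V_st / V_srs = 45.9273/44.2066 = 1.0389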